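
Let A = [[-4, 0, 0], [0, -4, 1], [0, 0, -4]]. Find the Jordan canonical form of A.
The characteristic polynomial is det(xI - A) = (x + 4)^3, so the eigenvalues are -4 (algebraic multiplicity 3).

For λ = -4: rank(A + 4I) = 1, rank((A + 4I)^2) = 0. The eigenspace has dimension 3 - 1 = 2, so there are 2 Jordan blocks; the rank sequence gives block sizes [2, 1].

Assembling the blocks gives the Jordan form J above.

J = [[-4, 1, 0], [0, -4, 0], [0, 0, -4]]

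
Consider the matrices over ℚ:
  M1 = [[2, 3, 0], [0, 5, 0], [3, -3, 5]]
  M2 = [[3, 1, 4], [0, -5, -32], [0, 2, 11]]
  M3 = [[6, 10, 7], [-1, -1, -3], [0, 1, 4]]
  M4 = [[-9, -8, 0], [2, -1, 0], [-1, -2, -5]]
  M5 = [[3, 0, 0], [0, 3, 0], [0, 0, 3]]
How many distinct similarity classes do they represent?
5 classes: {M1}, {M2}, {M3}, {M4}, {M5}

Characteristic polynomials: χ_{M1} = (x - 5)^2(x - 2), χ_{M2} = (x - 3)^3, χ_{M3} = (x - 3)^3, χ_{M4} = (x + 5)^3, χ_{M5} = (x - 3)^3.

{M1}: invariant factors x - 5, (x - 5)(x - 2).

{M2}: invariant factors x - 3, (x - 3)^2.

{M3}: invariant factors (x - 3)^3.

{M4}: invariant factors x + 5, (x + 5)^2.

{M5}: invariant factors x - 3, x - 3, x - 3.

Matrices are similar if and only if their invariant-factor lists agree; the partition into similarity classes is {M1}, {M2}, {M3}, {M4}, {M5}.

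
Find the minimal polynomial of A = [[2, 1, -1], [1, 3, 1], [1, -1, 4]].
m_A(x) = (x - 3)^3

The characteristic polynomial factors as (x - 3)^3. The minimal polynomial is ∏(x - λ)^{k_λ} where k_λ is the size of the largest Jordan block at λ.

For λ = 3: rank(A - 3I) = 2, and the largest Jordan block has size 3 (the smallest k with rank((A - 3I)^k) = rank((A - 3I)^(k+1))).

So m_A(x) = (x - 3)^3.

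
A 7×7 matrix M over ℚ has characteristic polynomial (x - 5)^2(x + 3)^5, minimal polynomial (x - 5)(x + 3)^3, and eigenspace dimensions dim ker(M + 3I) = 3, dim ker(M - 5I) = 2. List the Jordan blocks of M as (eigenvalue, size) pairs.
λ = -3: algebraic multiplicity 5 (exponent in χ_M), largest block size 3 (exponent in m_M), 3 blocks (geometric multiplicity). These force block sizes [3, 1, 1].
λ = 5: algebraic multiplicity 2 (exponent in χ_M), largest block size 1 (exponent in m_M), 2 blocks (geometric multiplicity). These force block sizes [1, 1].

Jordan blocks: (-3, 3), (-3, 1), (-3, 1), (5, 1), (5, 1)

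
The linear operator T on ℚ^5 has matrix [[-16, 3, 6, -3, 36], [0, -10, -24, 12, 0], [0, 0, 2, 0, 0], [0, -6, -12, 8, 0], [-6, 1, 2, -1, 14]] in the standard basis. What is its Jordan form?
The characteristic polynomial is det(xI - A) = (x - 2)^3(x + 4)^2, so the eigenvalues are -4 (algebraic multiplicity 2), 2 (algebraic multiplicity 3).

For λ = -4: rank(A + 4I) = 4, rank((A + 4I)^2) = 3. The eigenspace has dimension 5 - 4 = 1, so there is 1 Jordan block; the rank sequence gives block sizes [2].

For λ = 2: rank(A - 2I) = 2. The eigenspace has dimension 5 - 2 = 3, so there are 3 Jordan blocks; the rank sequence gives block sizes [1, 1, 1].

Assembling the blocks gives the Jordan form J above.

J = [[-4, 1, 0, 0, 0], [0, -4, 0, 0, 0], [0, 0, 2, 0, 0], [0, 0, 0, 2, 0], [0, 0, 0, 0, 2]]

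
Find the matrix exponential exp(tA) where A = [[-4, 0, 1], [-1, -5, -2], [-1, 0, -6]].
e^{tA} = [[(t + 1)*e^{-5*t}, 0, t*e^{-5*t}], [t*(t - 2)*e^{-5*t}/2, e^{-5*t}, t*(t - 4)*e^{-5*t}/2], [-t*e^{-5*t}, 0, (1 - t)*e^{-5*t}]]

A has Jordan form J = [[-5, 1, 0], [0, -5, 1], [0, 0, -5]] with A = PJP^{-1}, so e^{tA} = P e^{tJ} P^{-1}.

For a Jordan block J_k(λ), e^{tJ_k(λ)} = e^{λt} · (I + tN + t^2 N^2/2! + ... + t^{k-1} N^{k-1}/(k-1)!) where N is the nilpotent superdiagonal part.

Assembling the blocks and conjugating back gives the entries of e^{tA} as shown above.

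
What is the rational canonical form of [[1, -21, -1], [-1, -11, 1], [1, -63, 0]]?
The invariant factors of A (the non-unit diagonal entries of the Smith normal form of xI - A over ℚ[x]) are (x + 2)(x + 4)^2, each dividing the next. The characteristic polynomial is their product, (x + 2)(x + 4)^2.

The rational canonical form is the block-diagonal matrix of companion matrices C(f_i):
R = [[0, 0, -32], [1, 0, -32], [0, 1, -10]].

R = [[0, 0, -32], [1, 0, -32], [0, 1, -10]]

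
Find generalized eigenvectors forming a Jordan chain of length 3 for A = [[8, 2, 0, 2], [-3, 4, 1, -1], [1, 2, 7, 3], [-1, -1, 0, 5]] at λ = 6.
We seek v_1 ∈ ker((A - 6I)^3) \ ker((A - 6I)^2), then set v_{i+1} = (A - 6I) v_i.

One such chain is v_1 = [[1, 0, 3, -1]]^T, v_2 = [[0, 1, 1, 0]]^T, v_3 = [[2, -1, 3, -1]]^T. Check: (A - 6I) v_3 = [[0, 0, 0, 0]]^T = 0.

v_1 = [[1, 0, 3, -1]]^T, v_2 = [[0, 1, 1, 0]]^T, v_3 = [[2, -1, 3, -1]]^T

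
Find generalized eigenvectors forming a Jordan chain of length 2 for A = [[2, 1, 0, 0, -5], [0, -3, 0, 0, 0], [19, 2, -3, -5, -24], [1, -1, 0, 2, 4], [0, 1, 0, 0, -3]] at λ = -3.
v_1 = [[0, 1, 0, 0, 0]]^T, v_2 = [[1, 0, 2, -1, 1]]^T

We seek v_1 ∈ ker((A + 3I)^2) \ ker(A + 3I), then set v_{i+1} = (A + 3I) v_i.

One such chain is v_1 = [[0, 1, 0, 0, 0]]^T, v_2 = [[1, 0, 2, -1, 1]]^T. Check: (A + 3I) v_2 = [[0, 0, 0, 0, 0]]^T = 0.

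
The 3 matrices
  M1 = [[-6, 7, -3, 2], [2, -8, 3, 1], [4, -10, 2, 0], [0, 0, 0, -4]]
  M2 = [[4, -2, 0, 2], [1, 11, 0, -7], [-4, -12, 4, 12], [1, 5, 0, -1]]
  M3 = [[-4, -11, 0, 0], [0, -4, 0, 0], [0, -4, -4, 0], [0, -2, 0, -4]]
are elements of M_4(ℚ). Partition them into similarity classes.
3 classes: {M1}, {M2}, {M3}

Characteristic polynomials: χ_{M1} = (x + 4)^4, χ_{M2} = (x - 6)(x - 4)^3, χ_{M3} = (x + 4)^4.

{M1}: invariant factors x + 4, (x + 4)^3.

{M2}: invariant factors x - 4, (x - 6)(x - 4)^2.

{M3}: invariant factors x + 4, x + 4, (x + 4)^2.

Matrices are similar if and only if their invariant-factor lists agree; the partition into similarity classes is {M1}, {M2}, {M3}.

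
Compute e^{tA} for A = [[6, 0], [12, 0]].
A has Jordan form J = [[0, 0], [0, 6]] with A = PJP^{-1}, so e^{tA} = P e^{tJ} P^{-1}.

For a Jordan block J_k(λ), e^{tJ_k(λ)} = e^{λt} · (I + tN + t^2 N^2/2! + ... + t^{k-1} N^{k-1}/(k-1)!) where N is the nilpotent superdiagonal part.

Assembling the blocks and conjugating back gives the entries of e^{tA} as shown above.

e^{tA} = [[e^{6*t}, 0], [2*e^{6*t} - 2, 1]]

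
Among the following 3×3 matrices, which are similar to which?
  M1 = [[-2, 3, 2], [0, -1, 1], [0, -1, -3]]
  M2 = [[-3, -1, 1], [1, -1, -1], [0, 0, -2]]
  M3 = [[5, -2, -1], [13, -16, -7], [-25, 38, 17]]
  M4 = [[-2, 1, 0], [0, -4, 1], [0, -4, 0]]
Characteristic polynomials: χ_{M1} = (x + 2)^3, χ_{M2} = (x + 2)^3, χ_{M3} = (x - 4)^2(x + 2), χ_{M4} = (x + 2)^3.

{M1, M4}: invariant factors (x + 2)^3.

{M2}: invariant factors x + 2, (x + 2)^2.

{M3}: invariant factors (x - 4)^2(x + 2).

Matrices are similar if and only if their invariant-factor lists agree; the partition into similarity classes is {M1, M4}, {M2}, {M3}.

3 classes: {M1, M4}, {M2}, {M3}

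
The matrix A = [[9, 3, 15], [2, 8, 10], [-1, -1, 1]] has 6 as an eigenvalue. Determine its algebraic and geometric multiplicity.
algebraic multiplicity 3, geometric multiplicity 2

The characteristic polynomial is (x - 6)^3, so the factor x - 6 appears with exponent 3: the algebraic multiplicity is 3.

rank(A - 6I) = 1, so the eigenspace has dimension 3 - 1 = 2: the geometric multiplicity is 2.

Since 2 < 3, A is not diagonalizable.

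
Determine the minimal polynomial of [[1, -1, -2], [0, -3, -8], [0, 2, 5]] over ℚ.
The characteristic polynomial factors as (x - 1)^3. The minimal polynomial is ∏(x - λ)^{k_λ} where k_λ is the size of the largest Jordan block at λ.

For λ = 1: rank(A - I) = 1, and the largest Jordan block has size 2 (the smallest k with rank((A - I)^k) = rank((A - I)^(k+1))).

So m_A(x) = (x - 1)^2.

m_A(x) = (x - 1)^2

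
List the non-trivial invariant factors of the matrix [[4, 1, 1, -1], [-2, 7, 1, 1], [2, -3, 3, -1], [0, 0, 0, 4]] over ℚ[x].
The Jordan structure of A has elementary divisors (x - 4)^2, (x - 4), (x - 6). Arranging the block sizes at each eigenvalue in decreasing order and taking row products gives the invariant factors.

Invariant factors (smallest first, each dividing the next): x - 4, (x - 6)(x - 4)^2.

Check: the last factor (x - 6)(x - 4)^2 is the minimal polynomial, and the product (x - 6)(x - 4)^3 is the characteristic polynomial.

x - 4, (x - 6)(x - 4)^2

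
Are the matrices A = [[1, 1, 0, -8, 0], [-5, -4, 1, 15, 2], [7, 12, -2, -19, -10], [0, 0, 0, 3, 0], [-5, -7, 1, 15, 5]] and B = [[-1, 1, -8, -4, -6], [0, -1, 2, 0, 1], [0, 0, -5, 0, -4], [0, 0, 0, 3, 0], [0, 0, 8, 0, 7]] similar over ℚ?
Two matrices over a field are similar if and only if they have the same invariant factors.

Both A and B have characteristic polynomial (x - 3)^2(x + 1)^3 and minimal polynomial (x - 3)(x + 1)^3. Computing further, both have invariant factors x - 3, (x - 3)(x + 1)^3. Hence A and B are similar.

Yes.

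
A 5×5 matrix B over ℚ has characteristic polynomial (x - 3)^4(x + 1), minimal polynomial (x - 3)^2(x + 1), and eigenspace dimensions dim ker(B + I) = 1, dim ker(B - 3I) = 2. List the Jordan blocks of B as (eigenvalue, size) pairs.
λ = -1: algebraic multiplicity 1 (exponent in χ_B), largest block size 1 (exponent in m_B), 1 block (geometric multiplicity). This forces block sizes [1].
λ = 3: algebraic multiplicity 4 (exponent in χ_B), largest block size 2 (exponent in m_B), 2 blocks (geometric multiplicity). These force block sizes [2, 2].

Jordan blocks: (-1, 1), (3, 2), (3, 2)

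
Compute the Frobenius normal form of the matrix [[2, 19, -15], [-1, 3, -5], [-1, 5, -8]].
The invariant factors of A (the non-unit diagonal entries of the Smith normal form of xI - A over ℚ[x]) are (x + 5)(x^2 - 2x + 5), each dividing the next. The characteristic polynomial is their product, (x + 5)(x^2 - 2x + 5).

The rational canonical form is the block-diagonal matrix of companion matrices C(f_i):
R = [[0, 0, -25], [1, 0, 5], [0, 1, -3]].

Note the characteristic polynomial does not split into linear factors over ℚ, so A has no Jordan form over ℚ; the rational canonical form exists over any field.

R = [[0, 0, -25], [1, 0, 5], [0, 1, -3]]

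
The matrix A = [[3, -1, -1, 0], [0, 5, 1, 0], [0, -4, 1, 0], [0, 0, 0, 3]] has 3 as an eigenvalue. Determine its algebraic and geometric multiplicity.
The characteristic polynomial is (x - 3)^4, so the factor x - 3 appears with exponent 4: the algebraic multiplicity is 4.

rank(A - 3I) = 2, so the eigenspace has dimension 4 - 2 = 2: the geometric multiplicity is 2.

Since 2 < 4, A is not diagonalizable.

algebraic multiplicity 4, geometric multiplicity 2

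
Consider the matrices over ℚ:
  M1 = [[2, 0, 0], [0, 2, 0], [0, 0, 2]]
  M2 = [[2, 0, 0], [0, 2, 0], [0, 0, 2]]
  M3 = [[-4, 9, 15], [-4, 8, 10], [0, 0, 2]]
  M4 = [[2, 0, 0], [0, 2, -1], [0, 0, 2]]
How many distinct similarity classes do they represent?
Characteristic polynomials: χ_{M1} = (x - 2)^3, χ_{M2} = (x - 2)^3, χ_{M3} = (x - 2)^3, χ_{M4} = (x - 2)^3.

{M1, M2}: invariant factors x - 2, x - 2, x - 2.

{M3, M4}: invariant factors x - 2, (x - 2)^2.

Matrices are similar if and only if their invariant-factor lists agree; the partition into similarity classes is {M1, M2}, {M3, M4}.

2 classes: {M1, M2}, {M3, M4}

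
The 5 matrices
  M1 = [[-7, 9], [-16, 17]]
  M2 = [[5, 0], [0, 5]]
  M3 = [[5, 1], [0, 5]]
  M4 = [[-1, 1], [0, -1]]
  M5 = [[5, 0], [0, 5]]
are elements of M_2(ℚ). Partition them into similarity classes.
3 classes: {M1, M3}, {M2, M5}, {M4}

Characteristic polynomials: χ_{M1} = (x - 5)^2, χ_{M2} = (x - 5)^2, χ_{M3} = (x - 5)^2, χ_{M4} = (x + 1)^2, χ_{M5} = (x - 5)^2.

{M1, M3}: invariant factors (x - 5)^2.

{M2, M5}: invariant factors x - 5, x - 5.

{M4}: invariant factors (x + 1)^2.

Matrices are similar if and only if their invariant-factor lists agree; the partition into similarity classes is {M1, M3}, {M2, M5}, {M4}.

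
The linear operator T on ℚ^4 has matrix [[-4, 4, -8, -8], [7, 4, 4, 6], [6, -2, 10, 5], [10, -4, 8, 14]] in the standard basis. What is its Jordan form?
The characteristic polynomial is det(xI - A) = (x - 6)^4, so the eigenvalues are 6 (algebraic multiplicity 4).

For λ = 6: rank(A - 6I) = 2, rank((A - 6I)^2) = 0. The eigenspace has dimension 4 - 2 = 2, so there are 2 Jordan blocks; the rank sequence gives block sizes [2, 2].

Assembling the blocks gives the Jordan form J above.

J = [[6, 1, 0, 0], [0, 6, 0, 0], [0, 0, 6, 1], [0, 0, 0, 6]]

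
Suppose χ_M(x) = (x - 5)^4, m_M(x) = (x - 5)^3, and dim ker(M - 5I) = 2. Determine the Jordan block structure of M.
Jordan blocks: (5, 3), (5, 1)

λ = 5: algebraic multiplicity 4 (exponent in χ_M), largest block size 3 (exponent in m_M), 2 blocks (geometric multiplicity). These force block sizes [3, 1].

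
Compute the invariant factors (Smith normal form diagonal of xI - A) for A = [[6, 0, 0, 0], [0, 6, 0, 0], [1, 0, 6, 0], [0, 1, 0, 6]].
The Jordan structure of A has elementary divisors (x - 6)^2, (x - 6)^2. Arranging the block sizes at each eigenvalue in decreasing order and taking row products gives the invariant factors.

Invariant factors (smallest first, each dividing the next): (x - 6)^2, (x - 6)^2.

Check: the last factor (x - 6)^2 is the minimal polynomial, and the product (x - 6)^4 is the characteristic polynomial.

(x - 6)^2, (x - 6)^2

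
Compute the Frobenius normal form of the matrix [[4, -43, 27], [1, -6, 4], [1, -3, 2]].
R = [[0, 0, -5], [1, 0, 0], [0, 1, 0]]

The invariant factors of A (the non-unit diagonal entries of the Smith normal form of xI - A over ℚ[x]) are x^3 + 5, each dividing the next. The characteristic polynomial is their product, x^3 + 5.

The rational canonical form is the block-diagonal matrix of companion matrices C(f_i):
R = [[0, 0, -5], [1, 0, 0], [0, 1, 0]].

Note the characteristic polynomial does not split into linear factors over ℚ, so A has no Jordan form over ℚ; the rational canonical form exists over any field.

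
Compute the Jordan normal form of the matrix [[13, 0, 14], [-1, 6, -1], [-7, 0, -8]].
J = [[-1, 0, 0], [0, 6, 1], [0, 0, 6]]

The characteristic polynomial is det(xI - A) = (x - 6)^2(x + 1), so the eigenvalues are -1 (algebraic multiplicity 1), 6 (algebraic multiplicity 2).

For λ = -1: algebraic multiplicity 1 gives one 1×1 block.

For λ = 6: rank(A - 6I) = 2, rank((A - 6I)^2) = 1. The eigenspace has dimension 3 - 2 = 1, so there is 1 Jordan block; the rank sequence gives block sizes [2].

Assembling the blocks gives the Jordan form J above.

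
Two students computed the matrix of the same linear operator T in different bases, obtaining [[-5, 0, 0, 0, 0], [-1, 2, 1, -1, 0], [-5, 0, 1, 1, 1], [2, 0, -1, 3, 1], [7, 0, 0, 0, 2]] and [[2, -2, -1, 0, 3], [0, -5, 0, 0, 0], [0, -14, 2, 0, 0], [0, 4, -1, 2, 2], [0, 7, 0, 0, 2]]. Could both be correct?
Yes.

Two matrices over a field are similar if and only if they have the same invariant factors.

Both A and B have characteristic polynomial (x - 2)^4(x + 5) and minimal polynomial (x - 2)^2(x + 5). Computing further, both have invariant factors (x - 2)^2, (x - 2)^2(x + 5). Hence A and B are similar.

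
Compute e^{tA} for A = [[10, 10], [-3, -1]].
e^{tA} = [[(6*e^{t} - 5)*e^{4*t}, 10*(e^{t} - 1)*e^{4*t}], [3*(1 - e^{t})*e^{4*t}, (6 - 5*e^{t})*e^{4*t}]]

A has Jordan form J = [[4, 0], [0, 5]] with A = PJP^{-1}, so e^{tA} = P e^{tJ} P^{-1}.

For a Jordan block J_k(λ), e^{tJ_k(λ)} = e^{λt} · (I + tN + t^2 N^2/2! + ... + t^{k-1} N^{k-1}/(k-1)!) where N is the nilpotent superdiagonal part.

Assembling the blocks and conjugating back gives the entries of e^{tA} as shown above.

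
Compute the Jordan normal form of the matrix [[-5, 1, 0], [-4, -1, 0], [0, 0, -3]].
The characteristic polynomial is det(xI - A) = (x + 3)^3, so the eigenvalues are -3 (algebraic multiplicity 3).

For λ = -3: rank(A + 3I) = 1, rank((A + 3I)^2) = 0. The eigenspace has dimension 3 - 1 = 2, so there are 2 Jordan blocks; the rank sequence gives block sizes [2, 1].

Assembling the blocks gives the Jordan form J above.

J = [[-3, 1, 0], [0, -3, 0], [0, 0, -3]]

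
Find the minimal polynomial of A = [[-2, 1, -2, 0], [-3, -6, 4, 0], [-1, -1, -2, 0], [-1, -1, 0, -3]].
m_A(x) = (x + 3)^2(x + 4)

The characteristic polynomial factors as (x + 3)^3(x + 4). The minimal polynomial is ∏(x - λ)^{k_λ} where k_λ is the size of the largest Jordan block at λ.

For λ = -4: rank(A + 4I) = 3, and the largest Jordan block has size 1 (the smallest k with rank((A + 4I)^k) = rank((A + 4I)^(k+1))).
For λ = -3: rank(A + 3I) = 2, and the largest Jordan block has size 2 (the smallest k with rank((A + 3I)^k) = rank((A + 3I)^(k+1))).

So m_A(x) = (x + 3)^2(x + 4).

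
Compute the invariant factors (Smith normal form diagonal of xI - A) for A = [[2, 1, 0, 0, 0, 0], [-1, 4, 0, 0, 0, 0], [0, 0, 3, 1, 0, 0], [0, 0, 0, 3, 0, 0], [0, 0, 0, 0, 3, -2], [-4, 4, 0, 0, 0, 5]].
x - 3, (x - 3)^2, (x - 5)(x - 3)^2

The Jordan structure of A has elementary divisors (x - 3)^2, (x - 3)^2, (x - 3), (x - 5). Arranging the block sizes at each eigenvalue in decreasing order and taking row products gives the invariant factors.

Invariant factors (smallest first, each dividing the next): x - 3, (x - 3)^2, (x - 5)(x - 3)^2.

Check: the last factor (x - 5)(x - 3)^2 is the minimal polynomial, and the product (x - 5)(x - 3)^5 is the characteristic polynomial.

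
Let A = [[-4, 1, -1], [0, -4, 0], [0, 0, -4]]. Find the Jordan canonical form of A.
The characteristic polynomial is det(xI - A) = (x + 4)^3, so the eigenvalues are -4 (algebraic multiplicity 3).

For λ = -4: rank(A + 4I) = 1, rank((A + 4I)^2) = 0. The eigenspace has dimension 3 - 1 = 2, so there are 2 Jordan blocks; the rank sequence gives block sizes [2, 1].

Assembling the blocks gives the Jordan form J above.

J = [[-4, 1, 0], [0, -4, 0], [0, 0, -4]]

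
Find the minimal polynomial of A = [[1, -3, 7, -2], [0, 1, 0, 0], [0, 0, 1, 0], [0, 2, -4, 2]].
The characteristic polynomial factors as (x - 2)(x - 1)^3. The minimal polynomial is ∏(x - λ)^{k_λ} where k_λ is the size of the largest Jordan block at λ.

For λ = 1: rank(A - I) = 2, and the largest Jordan block has size 2 (the smallest k with rank((A - I)^k) = rank((A - I)^(k+1))).
For λ = 2: rank(A - 2I) = 3, and the largest Jordan block has size 1 (the smallest k with rank((A - 2I)^k) = rank((A - 2I)^(k+1))).

So m_A(x) = (x - 2)(x - 1)^2.

m_A(x) = (x - 2)(x - 1)^2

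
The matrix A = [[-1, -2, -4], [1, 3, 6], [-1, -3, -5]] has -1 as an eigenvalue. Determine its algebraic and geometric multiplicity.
algebraic multiplicity 3, geometric multiplicity 1

The characteristic polynomial is (x + 1)^3, so the factor x + 1 appears with exponent 3: the algebraic multiplicity is 3.

rank(A + I) = 2, so the eigenspace has dimension 3 - 2 = 1: the geometric multiplicity is 1.

Since 1 < 3, A is not diagonalizable.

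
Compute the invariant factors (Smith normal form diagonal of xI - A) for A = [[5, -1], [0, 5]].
(x - 5)^2

The Jordan structure of A has elementary divisors (x - 5)^2. Arranging the block sizes at each eigenvalue in decreasing order and taking row products gives the invariant factors.

Invariant factors (smallest first, each dividing the next): (x - 5)^2.

Check: the last factor (x - 5)^2 is the minimal polynomial, and the product (x - 5)^2 is the characteristic polynomial.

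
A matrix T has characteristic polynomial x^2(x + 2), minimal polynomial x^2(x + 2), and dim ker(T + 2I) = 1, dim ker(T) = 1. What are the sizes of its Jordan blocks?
λ = -2: algebraic multiplicity 1 (exponent in χ_T), largest block size 1 (exponent in m_T), 1 block (geometric multiplicity). This forces block sizes [1].
λ = 0: algebraic multiplicity 2 (exponent in χ_T), largest block size 2 (exponent in m_T), 1 block (geometric multiplicity). This forces block sizes [2].

Jordan blocks: (-2, 1), (0, 2)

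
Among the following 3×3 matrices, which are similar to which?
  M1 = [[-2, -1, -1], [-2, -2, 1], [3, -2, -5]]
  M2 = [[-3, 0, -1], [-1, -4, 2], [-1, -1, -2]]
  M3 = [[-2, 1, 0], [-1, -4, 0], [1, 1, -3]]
2 classes: {M1, M2}, {M3}

Characteristic polynomials: χ_{M1} = (x + 3)^3, χ_{M2} = (x + 3)^3, χ_{M3} = (x + 3)^3.

{M1, M2}: invariant factors (x + 3)^3.

{M3}: invariant factors x + 3, (x + 3)^2.

Matrices are similar if and only if their invariant-factor lists agree; the partition into similarity classes is {M1, M2}, {M3}.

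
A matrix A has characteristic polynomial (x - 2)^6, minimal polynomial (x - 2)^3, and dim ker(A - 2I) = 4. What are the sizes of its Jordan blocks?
λ = 2: algebraic multiplicity 6 (exponent in χ_A), largest block size 3 (exponent in m_A), 4 blocks (geometric multiplicity). These force block sizes [3, 1, 1, 1].

Jordan blocks: (2, 3), (2, 1), (2, 1), (2, 1)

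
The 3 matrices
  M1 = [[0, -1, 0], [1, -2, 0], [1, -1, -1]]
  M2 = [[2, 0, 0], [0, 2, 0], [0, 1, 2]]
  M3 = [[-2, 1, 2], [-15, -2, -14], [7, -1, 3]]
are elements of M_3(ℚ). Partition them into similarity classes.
Characteristic polynomials: χ_{M1} = (x + 1)^3, χ_{M2} = (x - 2)^3, χ_{M3} = (x - 5)(x + 3)^2.

{M1}: invariant factors x + 1, (x + 1)^2.

{M2}: invariant factors x - 2, (x - 2)^2.

{M3}: invariant factors (x - 5)(x + 3)^2.

Matrices are similar if and only if their invariant-factor lists agree; the partition into similarity classes is {M1}, {M2}, {M3}.

3 classes: {M1}, {M2}, {M3}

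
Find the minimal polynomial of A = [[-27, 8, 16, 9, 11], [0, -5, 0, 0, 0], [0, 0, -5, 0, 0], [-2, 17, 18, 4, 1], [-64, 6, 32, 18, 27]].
The characteristic polynomial factors as (x - 5)(x - 4)(x + 5)^3. The minimal polynomial is ∏(x - λ)^{k_λ} where k_λ is the size of the largest Jordan block at λ.

For λ = -5: rank(A + 5I) = 3, and the largest Jordan block has size 2 (the smallest k with rank((A + 5I)^k) = rank((A + 5I)^(k+1))).
For λ = 4: rank(A - 4I) = 4, and the largest Jordan block has size 1 (the smallest k with rank((A - 4I)^k) = rank((A - 4I)^(k+1))).
For λ = 5: rank(A - 5I) = 4, and the largest Jordan block has size 1 (the smallest k with rank((A - 5I)^k) = rank((A - 5I)^(k+1))).

So m_A(x) = (x - 5)(x - 4)(x + 5)^2.

m_A(x) = (x - 5)(x - 4)(x + 5)^2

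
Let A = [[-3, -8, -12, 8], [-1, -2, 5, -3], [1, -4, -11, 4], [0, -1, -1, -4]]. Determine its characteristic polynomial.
χ_A(x) = (x + 5)^4

xI - A = [[x + 3, 8, 12, -8], [1, x + 2, -5, 3], [-1, 4, x + 11, -4], [0, 1, 1, x + 4]].

Expanding det(xI - A) along the first row:
det(xI - A) = + (x + 3)·det([[x + 2, -5, 3], [4, x + 11, -4], [1, 1, x + 4]]) - (8)·det([[1, -5, 3], [-1, x + 11, -4], [0, 1, x + 4]]) + (12)·det([[1, x + 2, 3], [-1, 4, -4], [0, 1, x + 4]]) - (-8)·det([[1, x + 2, -5], [-1, 4, x + 11], [0, 1, 1]]).

Evaluating gives χ_A(x) = x^4 + 20x^3 + 150x^2 + 500x + 625 = (x + 5)^4.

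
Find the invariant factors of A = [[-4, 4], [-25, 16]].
The Jordan structure of A has elementary divisors (x - 6)^2. Arranging the block sizes at each eigenvalue in decreasing order and taking row products gives the invariant factors.

Invariant factors (smallest first, each dividing the next): (x - 6)^2.

Check: the last factor (x - 6)^2 is the minimal polynomial, and the product (x - 6)^2 is the characteristic polynomial.

(x - 6)^2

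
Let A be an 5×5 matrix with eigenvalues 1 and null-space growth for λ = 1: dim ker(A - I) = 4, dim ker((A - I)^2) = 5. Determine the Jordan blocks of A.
Jordan blocks: (1, 2), (1, 1), (1, 1), (1, 1)

λ = 1: successive nullity increments [4, 1] count blocks of size ≥ k; block sizes are [2, 1, 1, 1].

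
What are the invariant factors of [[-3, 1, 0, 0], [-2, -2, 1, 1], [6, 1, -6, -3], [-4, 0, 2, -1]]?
x + 3, (x + 3)^3

The Jordan structure of A has elementary divisors (x + 3)^3, (x + 3). Arranging the block sizes at each eigenvalue in decreasing order and taking row products gives the invariant factors.

Invariant factors (smallest first, each dividing the next): x + 3, (x + 3)^3.

Check: the last factor (x + 3)^3 is the minimal polynomial, and the product (x + 3)^4 is the characteristic polynomial.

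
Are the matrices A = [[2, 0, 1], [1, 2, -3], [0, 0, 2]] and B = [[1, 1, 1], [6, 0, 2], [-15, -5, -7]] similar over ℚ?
No.

trace(A) = 6 but trace(B) = -6. The trace is a similarity invariant, so A and B are not similar.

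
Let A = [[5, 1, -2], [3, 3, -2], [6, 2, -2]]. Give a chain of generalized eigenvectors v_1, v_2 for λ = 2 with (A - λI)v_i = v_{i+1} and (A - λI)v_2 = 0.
We seek v_1 ∈ ker((A - 2I)^2) \ ker(A - 2I), then set v_{i+1} = (A - 2I) v_i.

One such chain is v_1 = [[0, 1, 0]]^T, v_2 = [[1, 1, 2]]^T. Check: (A - 2I) v_2 = [[0, 0, 0]]^T = 0.

v_1 = [[0, 1, 0]]^T, v_2 = [[1, 1, 2]]^T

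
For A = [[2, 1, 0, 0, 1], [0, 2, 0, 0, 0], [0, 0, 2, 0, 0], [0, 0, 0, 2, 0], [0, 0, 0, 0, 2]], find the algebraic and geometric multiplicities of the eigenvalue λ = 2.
algebraic multiplicity 5, geometric multiplicity 4

The characteristic polynomial is (x - 2)^5, so the factor x - 2 appears with exponent 5: the algebraic multiplicity is 5.

rank(A - 2I) = 1, so the eigenspace has dimension 5 - 1 = 4: the geometric multiplicity is 4.

Since 4 < 5, A is not diagonalizable.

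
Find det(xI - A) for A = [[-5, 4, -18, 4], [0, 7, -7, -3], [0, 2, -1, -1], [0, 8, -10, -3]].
χ_A(x) = (x - 1)^3(x + 5)

xI - A = [[x + 5, -4, 18, -4], [0, x - 7, 7, 3], [0, -2, x + 1, 1], [0, -8, 10, x + 3]].

Expanding det(xI - A) along the first row:
det(xI - A) = + (x + 5)·det([[x - 7, 7, 3], [-2, x + 1, 1], [-8, 10, x + 3]]) - (-4)·det([[0, 7, 3], [0, x + 1, 1], [0, 10, x + 3]]) + (18)·det([[0, x - 7, 3], [0, -2, 1], [0, -8, x + 3]]) - (-4)·det([[0, x - 7, 7], [0, -2, x + 1], [0, -8, 10]]).

Evaluating gives χ_A(x) = x^4 + 2x^3 - 12x^2 + 14x - 5 = (x - 1)^3(x + 5).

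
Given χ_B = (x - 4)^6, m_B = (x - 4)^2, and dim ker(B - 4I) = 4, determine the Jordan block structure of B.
λ = 4: algebraic multiplicity 6 (exponent in χ_B), largest block size 2 (exponent in m_B), 4 blocks (geometric multiplicity). These force block sizes [2, 2, 1, 1].

Jordan blocks: (4, 2), (4, 2), (4, 1), (4, 1)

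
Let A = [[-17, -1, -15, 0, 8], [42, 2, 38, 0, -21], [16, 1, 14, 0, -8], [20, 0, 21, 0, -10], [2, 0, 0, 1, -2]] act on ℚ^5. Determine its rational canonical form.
R = [[-1, 0, 0, 0, 0], [0, 0, 0, 0, -5], [0, 1, 0, 0, 2], [0, 0, 1, 0, 6], [0, 0, 0, 1, -2]]

The invariant factors of A (the non-unit diagonal entries of the Smith normal form of xI - A over ℚ[x]) are x + 1, (x - 1)(x + 1)(x^2 + 2x - 5), each dividing the next. The characteristic polynomial is their product, (x - 1)(x + 1)^2(x^2 + 2x - 5).

The rational canonical form is the block-diagonal matrix of companion matrices C(f_i):
R = [[-1, 0, 0, 0, 0], [0, 0, 0, 0, -5], [0, 1, 0, 0, 2], [0, 0, 1, 0, 6], [0, 0, 0, 1, -2]].

Note the characteristic polynomial does not split into linear factors over ℚ, so A has no Jordan form over ℚ; the rational canonical form exists over any field.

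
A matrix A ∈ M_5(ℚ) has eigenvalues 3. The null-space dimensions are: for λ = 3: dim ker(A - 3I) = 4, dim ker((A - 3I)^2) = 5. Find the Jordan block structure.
λ = 3: successive nullity increments [4, 1] count blocks of size ≥ k; block sizes are [2, 1, 1, 1].

Jordan blocks: (3, 2), (3, 1), (3, 1), (3, 1)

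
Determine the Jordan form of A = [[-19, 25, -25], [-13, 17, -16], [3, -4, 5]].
J = [[1, 1, 0], [0, 1, 1], [0, 0, 1]]

The characteristic polynomial is det(xI - A) = (x - 1)^3, so the eigenvalues are 1 (algebraic multiplicity 3).

For λ = 1: rank(A - I) = 2, rank((A - I)^2) = 1, rank((A - I)^3) = 0. The eigenspace has dimension 3 - 2 = 1, so there is 1 Jordan block; the rank sequence gives block sizes [3].

Assembling the blocks gives the Jordan form J above.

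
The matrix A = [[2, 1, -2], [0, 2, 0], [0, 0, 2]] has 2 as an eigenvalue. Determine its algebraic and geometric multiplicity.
algebraic multiplicity 3, geometric multiplicity 2

The characteristic polynomial is (x - 2)^3, so the factor x - 2 appears with exponent 3: the algebraic multiplicity is 3.

rank(A - 2I) = 1, so the eigenspace has dimension 3 - 1 = 2: the geometric multiplicity is 2.

Since 2 < 3, A is not diagonalizable.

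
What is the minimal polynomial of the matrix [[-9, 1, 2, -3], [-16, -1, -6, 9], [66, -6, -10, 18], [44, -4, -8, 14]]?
m_A(x) = (x - 2)(x + 5)^2

The characteristic polynomial factors as (x - 2)^2(x + 5)^2. The minimal polynomial is ∏(x - λ)^{k_λ} where k_λ is the size of the largest Jordan block at λ.

For λ = -5: rank(A + 5I) = 3, and the largest Jordan block has size 2 (the smallest k with rank((A + 5I)^k) = rank((A + 5I)^(k+1))).
For λ = 2: rank(A - 2I) = 2, and the largest Jordan block has size 1 (the smallest k with rank((A - 2I)^k) = rank((A - 2I)^(k+1))).

So m_A(x) = (x - 2)(x + 5)^2.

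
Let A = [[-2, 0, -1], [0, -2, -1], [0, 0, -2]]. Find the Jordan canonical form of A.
J = [[-2, 1, 0], [0, -2, 0], [0, 0, -2]]

The characteristic polynomial is det(xI - A) = (x + 2)^3, so the eigenvalues are -2 (algebraic multiplicity 3).

For λ = -2: rank(A + 2I) = 1, rank((A + 2I)^2) = 0. The eigenspace has dimension 3 - 1 = 2, so there are 2 Jordan blocks; the rank sequence gives block sizes [2, 1].

Assembling the blocks gives the Jordan form J above.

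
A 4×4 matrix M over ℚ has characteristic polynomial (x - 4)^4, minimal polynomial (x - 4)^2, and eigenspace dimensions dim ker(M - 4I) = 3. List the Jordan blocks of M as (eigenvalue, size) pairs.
λ = 4: algebraic multiplicity 4 (exponent in χ_M), largest block size 2 (exponent in m_M), 3 blocks (geometric multiplicity). These force block sizes [2, 1, 1].

Jordan blocks: (4, 2), (4, 1), (4, 1)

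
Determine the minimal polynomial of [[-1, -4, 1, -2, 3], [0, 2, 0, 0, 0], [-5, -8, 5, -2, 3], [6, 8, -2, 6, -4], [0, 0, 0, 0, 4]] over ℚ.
m_A(x) = (x - 4)^2(x - 2)

The characteristic polynomial factors as (x - 4)^3(x - 2)^2. The minimal polynomial is ∏(x - λ)^{k_λ} where k_λ is the size of the largest Jordan block at λ.

For λ = 2: rank(A - 2I) = 3, and the largest Jordan block has size 1 (the smallest k with rank((A - 2I)^k) = rank((A - 2I)^(k+1))).
For λ = 4: rank(A - 4I) = 3, and the largest Jordan block has size 2 (the smallest k with rank((A - 4I)^k) = rank((A - 4I)^(k+1))).

So m_A(x) = (x - 4)^2(x - 2).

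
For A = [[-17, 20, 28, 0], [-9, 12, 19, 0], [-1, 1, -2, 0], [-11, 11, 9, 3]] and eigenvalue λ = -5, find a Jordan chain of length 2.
We seek v_1 ∈ ker((A + 5I)^2) \ ker(A + 5I), then set v_{i+1} = (A + 5I) v_i.

One such chain is v_1 = [[-2, 0, -1, -2]]^T, v_2 = [[-4, -1, -1, -3]]^T. Check: (A + 5I) v_2 = [[0, 0, 0, 0]]^T = 0.

v_1 = [[-2, 0, -1, -2]]^T, v_2 = [[-4, -1, -1, -3]]^T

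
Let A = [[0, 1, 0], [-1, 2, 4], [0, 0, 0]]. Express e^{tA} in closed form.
e^{tA} = [[(1 - t)*e^{t}, t*e^{t}, 4*t*e^{t} - 4*e^{t} + 4], [-t*e^{t}, (t + 1)*e^{t}, 4*t*e^{t}], [0, 0, 1]]

A has Jordan form J = [[0, 0, 0], [0, 1, 1], [0, 0, 1]] with A = PJP^{-1}, so e^{tA} = P e^{tJ} P^{-1}.

For a Jordan block J_k(λ), e^{tJ_k(λ)} = e^{λt} · (I + tN + t^2 N^2/2! + ... + t^{k-1} N^{k-1}/(k-1)!) where N is the nilpotent superdiagonal part.

Assembling the blocks and conjugating back gives the entries of e^{tA} as shown above.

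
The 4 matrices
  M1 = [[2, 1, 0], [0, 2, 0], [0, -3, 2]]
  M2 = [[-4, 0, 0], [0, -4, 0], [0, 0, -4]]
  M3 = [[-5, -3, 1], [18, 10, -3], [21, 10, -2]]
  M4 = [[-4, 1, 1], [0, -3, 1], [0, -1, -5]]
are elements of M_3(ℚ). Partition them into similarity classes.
4 classes: {M1}, {M2}, {M3}, {M4}

Characteristic polynomials: χ_{M1} = (x - 2)^3, χ_{M2} = (x + 4)^3, χ_{M3} = (x - 1)^3, χ_{M4} = (x + 4)^3.

{M1}: invariant factors x - 2, (x - 2)^2.

{M2}: invariant factors x + 4, x + 4, x + 4.

{M3}: invariant factors (x - 1)^3.

{M4}: invariant factors x + 4, (x + 4)^2.

Matrices are similar if and only if their invariant-factor lists agree; the partition into similarity classes is {M1}, {M2}, {M3}, {M4}.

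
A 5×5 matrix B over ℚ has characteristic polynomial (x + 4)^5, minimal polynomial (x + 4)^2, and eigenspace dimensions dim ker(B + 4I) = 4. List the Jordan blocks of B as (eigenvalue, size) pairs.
λ = -4: algebraic multiplicity 5 (exponent in χ_B), largest block size 2 (exponent in m_B), 4 blocks (geometric multiplicity). These force block sizes [2, 1, 1, 1].

Jordan blocks: (-4, 2), (-4, 1), (-4, 1), (-4, 1)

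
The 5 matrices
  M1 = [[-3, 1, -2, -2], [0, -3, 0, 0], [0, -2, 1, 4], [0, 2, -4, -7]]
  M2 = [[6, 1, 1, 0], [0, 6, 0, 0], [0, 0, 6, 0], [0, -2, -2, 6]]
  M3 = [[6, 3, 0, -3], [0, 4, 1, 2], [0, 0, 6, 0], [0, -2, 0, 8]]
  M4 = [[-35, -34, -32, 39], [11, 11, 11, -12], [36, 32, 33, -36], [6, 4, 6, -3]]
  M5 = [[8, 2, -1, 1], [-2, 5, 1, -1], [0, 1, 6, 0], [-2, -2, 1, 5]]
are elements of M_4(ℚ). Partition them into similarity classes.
Characteristic polynomials: χ_{M1} = (x + 3)^4, χ_{M2} = (x - 6)^4, χ_{M3} = (x - 6)^4, χ_{M4} = (x - 3)^3(x + 3), χ_{M5} = (x - 6)^4.

{M1}: invariant factors x + 3, x + 3, (x + 3)^2.

{M2}: invariant factors x - 6, x - 6, (x - 6)^2.

{M3, M5}: invariant factors x - 6, (x - 6)^3.

{M4}: invariant factors (x - 3)^3(x + 3).

Matrices are similar if and only if their invariant-factor lists agree; the partition into similarity classes is {M1}, {M2}, {M3, M5}, {M4}.

4 classes: {M1}, {M2}, {M3, M5}, {M4}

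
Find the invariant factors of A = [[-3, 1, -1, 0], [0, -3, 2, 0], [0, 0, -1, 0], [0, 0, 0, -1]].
The Jordan structure of A has elementary divisors (x + 3)^2, (x + 1), (x + 1). Arranging the block sizes at each eigenvalue in decreasing order and taking row products gives the invariant factors.

Invariant factors (smallest first, each dividing the next): x + 1, (x + 1)(x + 3)^2.

Check: the last factor (x + 1)(x + 3)^2 is the minimal polynomial, and the product (x + 1)^2(x + 3)^2 is the characteristic polynomial.

x + 1, (x + 1)(x + 3)^2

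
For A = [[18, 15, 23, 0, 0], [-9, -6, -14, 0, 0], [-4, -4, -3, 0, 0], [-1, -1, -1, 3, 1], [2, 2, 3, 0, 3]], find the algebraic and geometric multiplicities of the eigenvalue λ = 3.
The characteristic polynomial is (x - 3)^5, so the factor x - 3 appears with exponent 5: the algebraic multiplicity is 5.

rank(A - 3I) = 3, so the eigenspace has dimension 5 - 3 = 2: the geometric multiplicity is 2.

Since 2 < 5, A is not diagonalizable.

algebraic multiplicity 5, geometric multiplicity 2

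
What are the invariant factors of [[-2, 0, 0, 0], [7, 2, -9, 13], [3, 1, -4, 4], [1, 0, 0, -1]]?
(x + 1)^3(x + 2)

The Jordan structure of A has elementary divisors (x + 2), (x + 1)^3. Arranging the block sizes at each eigenvalue in decreasing order and taking row products gives the invariant factors.

Invariant factors (smallest first, each dividing the next): (x + 1)^3(x + 2).

Check: the last factor (x + 1)^3(x + 2) is the minimal polynomial, and the product (x + 1)^3(x + 2) is the characteristic polynomial.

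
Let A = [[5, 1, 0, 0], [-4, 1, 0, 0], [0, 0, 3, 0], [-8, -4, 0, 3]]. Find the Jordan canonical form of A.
The characteristic polynomial is det(xI - A) = (x - 3)^4, so the eigenvalues are 3 (algebraic multiplicity 4).

For λ = 3: rank(A - 3I) = 1, rank((A - 3I)^2) = 0. The eigenspace has dimension 4 - 1 = 3, so there are 3 Jordan blocks; the rank sequence gives block sizes [2, 1, 1].

Assembling the blocks gives the Jordan form J above.

J = [[3, 1, 0, 0], [0, 3, 0, 0], [0, 0, 3, 0], [0, 0, 0, 3]]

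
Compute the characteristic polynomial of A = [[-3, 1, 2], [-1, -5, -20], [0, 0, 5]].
χ_A(x) = (x - 5)(x + 4)^2

xI - A = [[x + 3, -1, -2], [1, x + 5, 20], [0, 0, x - 5]].

Expanding det(xI - A) along the first row:
det(xI - A) = + (x + 3)·det([[x + 5, 20], [0, x - 5]]) - (-1)·det([[1, 20], [0, x - 5]]) + (-2)·det([[1, x + 5], [0, 0]]).

Evaluating gives χ_A(x) = x^3 + 3x^2 - 24x - 80 = (x - 5)(x + 4)^2.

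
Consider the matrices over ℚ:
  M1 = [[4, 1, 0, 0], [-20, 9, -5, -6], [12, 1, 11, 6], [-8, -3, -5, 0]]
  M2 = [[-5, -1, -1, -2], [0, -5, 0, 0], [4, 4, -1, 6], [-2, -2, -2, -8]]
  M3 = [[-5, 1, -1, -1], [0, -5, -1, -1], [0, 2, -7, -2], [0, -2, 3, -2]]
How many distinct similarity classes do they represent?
2 classes: {M1}, {M2, M3}

Characteristic polynomials: χ_{M1} = (x - 6)^4, χ_{M2} = (x + 4)(x + 5)^3, χ_{M3} = (x + 4)(x + 5)^3.

{M1}: invariant factors x - 6, (x - 6)^3.

{M2, M3}: invariant factors x + 5, (x + 4)(x + 5)^2.

Matrices are similar if and only if their invariant-factor lists agree; the partition into similarity classes is {M1}, {M2, M3}.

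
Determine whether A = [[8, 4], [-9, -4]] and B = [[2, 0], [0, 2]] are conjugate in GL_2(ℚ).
Both have characteristic polynomial (x - 2)^2, but the minimal polynomial of A is (x - 2)^2 while the minimal polynomial of B is x - 2. The minimal polynomial is a similarity invariant, so A and B are not similar.

No.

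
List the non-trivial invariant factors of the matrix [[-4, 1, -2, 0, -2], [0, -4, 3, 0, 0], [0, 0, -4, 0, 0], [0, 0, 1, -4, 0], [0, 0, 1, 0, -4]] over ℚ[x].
x + 4, x + 4, (x + 4)^3

The Jordan structure of A has elementary divisors (x + 4)^3, (x + 4), (x + 4). Arranging the block sizes at each eigenvalue in decreasing order and taking row products gives the invariant factors.

Invariant factors (smallest first, each dividing the next): x + 4, x + 4, (x + 4)^3.

Check: the last factor (x + 4)^3 is the minimal polynomial, and the product (x + 4)^5 is the characteristic polynomial.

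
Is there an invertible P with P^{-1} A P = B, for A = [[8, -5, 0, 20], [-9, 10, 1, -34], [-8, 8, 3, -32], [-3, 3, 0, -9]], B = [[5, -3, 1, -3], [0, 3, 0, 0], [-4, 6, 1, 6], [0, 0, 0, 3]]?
Both have characteristic polynomial (x - 3)^4, but the minimal polynomial of A is (x - 3)^3 while the minimal polynomial of B is (x - 3)^2. The minimal polynomial is a similarity invariant, so A and B are not similar.

No.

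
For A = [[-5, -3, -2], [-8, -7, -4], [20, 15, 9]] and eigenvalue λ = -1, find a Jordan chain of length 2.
We seek v_1 ∈ ker((A + I)^2) \ ker(A + I), then set v_{i+1} = (A + I) v_i.

One such chain is v_1 = [[0, 1, -2]]^T, v_2 = [[1, 2, -5]]^T. Check: (A + I) v_2 = [[0, 0, 0]]^T = 0.

v_1 = [[0, 1, -2]]^T, v_2 = [[1, 2, -5]]^T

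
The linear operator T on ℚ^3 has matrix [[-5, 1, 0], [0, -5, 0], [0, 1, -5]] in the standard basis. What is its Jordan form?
The characteristic polynomial is det(xI - A) = (x + 5)^3, so the eigenvalues are -5 (algebraic multiplicity 3).

For λ = -5: rank(A + 5I) = 1, rank((A + 5I)^2) = 0. The eigenspace has dimension 3 - 1 = 2, so there are 2 Jordan blocks; the rank sequence gives block sizes [2, 1].

Assembling the blocks gives the Jordan form J above.

J = [[-5, 1, 0], [0, -5, 0], [0, 0, -5]]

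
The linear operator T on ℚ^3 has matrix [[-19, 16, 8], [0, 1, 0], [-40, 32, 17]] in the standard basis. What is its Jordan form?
The characteristic polynomial is det(xI - A) = (x - 1)^2(x + 3), so the eigenvalues are -3 (algebraic multiplicity 1), 1 (algebraic multiplicity 2).

For λ = -3: algebraic multiplicity 1 gives one 1×1 block.

For λ = 1: rank(A - I) = 1. The eigenspace has dimension 3 - 1 = 2, so there are 2 Jordan blocks; the rank sequence gives block sizes [1, 1].

Assembling the blocks gives the Jordan form J above.

J = [[-3, 0, 0], [0, 1, 0], [0, 0, 1]]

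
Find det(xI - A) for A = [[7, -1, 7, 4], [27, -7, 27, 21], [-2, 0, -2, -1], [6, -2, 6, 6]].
xI - A = [[x - 7, 1, -7, -4], [-27, x + 7, -27, -21], [2, 0, x + 2, 1], [-6, 2, -6, x - 6]].

Expanding det(xI - A) along the first row:
det(xI - A) = + (x - 7)·det([[x + 7, -27, -21], [0, x + 2, 1], [2, -6, x - 6]]) - (1)·det([[-27, -27, -21], [2, x + 2, 1], [-6, -6, x - 6]]) + (-7)·det([[-27, x + 7, -21], [2, 0, 1], [-6, 2, x - 6]]) - (-4)·det([[-27, x + 7, -27], [2, 0, x + 2], [-6, 2, -6]]).

Evaluating gives χ_A(x) = x^4 - 4x^3 + 4x^2 = x^2(x - 2)^2.

χ_A(x) = x^2(x - 2)^2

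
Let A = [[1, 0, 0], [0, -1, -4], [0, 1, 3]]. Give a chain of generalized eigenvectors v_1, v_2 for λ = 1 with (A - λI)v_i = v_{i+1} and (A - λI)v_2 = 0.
v_1 = [[0, 1, -1]]^T, v_2 = [[0, 2, -1]]^T

We seek v_1 ∈ ker((A - I)^2) \ ker(A - I), then set v_{i+1} = (A - I) v_i.

One such chain is v_1 = [[0, 1, -1]]^T, v_2 = [[0, 2, -1]]^T. Check: (A - I) v_2 = [[0, 0, 0]]^T = 0.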